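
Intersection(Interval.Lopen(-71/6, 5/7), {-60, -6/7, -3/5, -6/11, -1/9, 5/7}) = {-6/7, -3/5, -6/11, -1/9, 5/7}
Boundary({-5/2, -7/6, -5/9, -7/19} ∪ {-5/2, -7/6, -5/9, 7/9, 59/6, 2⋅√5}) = {-5/2, -7/6, -5/9, -7/19, 7/9, 59/6, 2⋅√5}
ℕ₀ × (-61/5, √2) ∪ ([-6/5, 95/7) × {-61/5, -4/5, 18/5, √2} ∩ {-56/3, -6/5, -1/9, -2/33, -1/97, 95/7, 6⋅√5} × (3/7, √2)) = ℕ₀ × (-61/5, √2)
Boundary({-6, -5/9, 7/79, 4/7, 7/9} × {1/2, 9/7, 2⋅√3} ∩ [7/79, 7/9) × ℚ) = {7/79, 4/7} × {1/2, 9/7}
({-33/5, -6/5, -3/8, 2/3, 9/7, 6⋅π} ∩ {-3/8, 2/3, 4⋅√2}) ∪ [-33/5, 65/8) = [-33/5, 65/8)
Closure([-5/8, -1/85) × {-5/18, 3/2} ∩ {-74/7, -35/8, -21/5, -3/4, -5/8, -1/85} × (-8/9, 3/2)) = {-5/8} × {-5/18}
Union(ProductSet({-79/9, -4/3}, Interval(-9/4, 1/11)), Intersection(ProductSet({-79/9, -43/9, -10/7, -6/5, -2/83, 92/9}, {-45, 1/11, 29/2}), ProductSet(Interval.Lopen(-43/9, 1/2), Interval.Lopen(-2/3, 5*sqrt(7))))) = Union(ProductSet({-79/9, -4/3}, Interval(-9/4, 1/11)), ProductSet({-10/7, -6/5, -2/83}, {1/11}))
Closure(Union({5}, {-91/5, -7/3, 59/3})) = {-91/5, -7/3, 5, 59/3}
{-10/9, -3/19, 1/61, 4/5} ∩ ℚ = {-10/9, -3/19, 1/61, 4/5}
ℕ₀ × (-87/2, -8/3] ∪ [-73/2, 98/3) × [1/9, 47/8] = (ℕ₀ × (-87/2, -8/3]) ∪ ([-73/2, 98/3) × [1/9, 47/8])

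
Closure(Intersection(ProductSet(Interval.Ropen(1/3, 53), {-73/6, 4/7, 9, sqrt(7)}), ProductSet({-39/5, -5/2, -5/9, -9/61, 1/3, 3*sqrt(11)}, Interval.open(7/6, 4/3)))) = EmptySet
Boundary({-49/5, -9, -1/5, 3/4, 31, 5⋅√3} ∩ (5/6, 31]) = {31, 5⋅√3}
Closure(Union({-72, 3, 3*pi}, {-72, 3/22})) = {-72, 3/22, 3, 3*pi}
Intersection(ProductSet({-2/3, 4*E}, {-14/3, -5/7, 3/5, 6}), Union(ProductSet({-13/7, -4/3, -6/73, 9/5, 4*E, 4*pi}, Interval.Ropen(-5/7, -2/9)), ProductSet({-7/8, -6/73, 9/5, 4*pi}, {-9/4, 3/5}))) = ProductSet({4*E}, {-5/7})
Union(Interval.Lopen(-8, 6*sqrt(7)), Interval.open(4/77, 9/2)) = Interval.Lopen(-8, 6*sqrt(7))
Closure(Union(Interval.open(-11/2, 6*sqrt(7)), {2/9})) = Interval(-11/2, 6*sqrt(7))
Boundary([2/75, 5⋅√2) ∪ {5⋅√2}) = {2/75, 5⋅√2}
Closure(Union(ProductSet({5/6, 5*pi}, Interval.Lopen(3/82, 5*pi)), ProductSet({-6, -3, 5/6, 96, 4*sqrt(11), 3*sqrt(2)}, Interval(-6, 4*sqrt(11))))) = Union(ProductSet({5/6, 5*pi}, Interval(3/82, 5*pi)), ProductSet({-6, -3, 5/6, 96, 4*sqrt(11), 3*sqrt(2)}, Interval(-6, 4*sqrt(11))))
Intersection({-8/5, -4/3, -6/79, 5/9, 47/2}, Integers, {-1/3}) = EmptySet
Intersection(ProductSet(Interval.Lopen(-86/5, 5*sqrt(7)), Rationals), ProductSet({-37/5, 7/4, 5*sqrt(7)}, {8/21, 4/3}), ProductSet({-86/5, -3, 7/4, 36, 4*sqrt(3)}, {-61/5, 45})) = EmptySet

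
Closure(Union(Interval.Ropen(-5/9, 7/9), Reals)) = Interval(-oo, oo)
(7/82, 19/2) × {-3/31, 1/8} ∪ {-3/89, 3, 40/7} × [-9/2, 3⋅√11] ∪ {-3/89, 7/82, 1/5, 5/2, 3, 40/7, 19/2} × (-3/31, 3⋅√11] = ((7/82, 19/2) × {-3/31, 1/8}) ∪ ({-3/89, 3, 40/7} × [-9/2, 3⋅√11]) ∪ ({-3/89, 7/82, 1/5, 5/2, 3, 40/7, 19/2} × (-3/31, 3⋅√11])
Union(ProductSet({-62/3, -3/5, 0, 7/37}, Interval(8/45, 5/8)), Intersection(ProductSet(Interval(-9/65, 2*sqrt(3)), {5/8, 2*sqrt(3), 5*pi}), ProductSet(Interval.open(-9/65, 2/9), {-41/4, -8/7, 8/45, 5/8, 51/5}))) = Union(ProductSet({-62/3, -3/5, 0, 7/37}, Interval(8/45, 5/8)), ProductSet(Interval.open(-9/65, 2/9), {5/8}))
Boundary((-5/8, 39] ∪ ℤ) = {-5/8} ∪ (ℤ \ (-5/8, 39))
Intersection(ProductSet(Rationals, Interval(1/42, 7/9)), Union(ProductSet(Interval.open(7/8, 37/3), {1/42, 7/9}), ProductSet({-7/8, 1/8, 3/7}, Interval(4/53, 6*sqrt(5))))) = Union(ProductSet({-7/8, 1/8, 3/7}, Interval(4/53, 7/9)), ProductSet(Intersection(Interval.open(7/8, 37/3), Rationals), {1/42, 7/9}))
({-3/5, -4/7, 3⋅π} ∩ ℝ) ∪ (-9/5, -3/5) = (-9/5, -3/5] ∪ {-4/7, 3⋅π}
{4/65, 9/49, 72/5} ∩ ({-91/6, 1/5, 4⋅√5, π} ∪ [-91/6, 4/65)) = ∅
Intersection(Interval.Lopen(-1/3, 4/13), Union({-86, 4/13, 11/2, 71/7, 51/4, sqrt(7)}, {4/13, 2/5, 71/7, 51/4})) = {4/13}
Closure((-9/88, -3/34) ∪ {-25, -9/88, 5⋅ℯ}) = {-25, 5⋅ℯ} ∪ [-9/88, -3/34]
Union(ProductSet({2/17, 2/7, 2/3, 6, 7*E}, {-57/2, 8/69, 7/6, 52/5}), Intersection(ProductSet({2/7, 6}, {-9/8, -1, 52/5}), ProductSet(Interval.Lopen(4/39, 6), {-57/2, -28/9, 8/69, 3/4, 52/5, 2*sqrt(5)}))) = ProductSet({2/17, 2/7, 2/3, 6, 7*E}, {-57/2, 8/69, 7/6, 52/5})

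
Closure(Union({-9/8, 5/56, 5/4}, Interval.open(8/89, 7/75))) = Union({-9/8, 5/56, 5/4}, Interval(8/89, 7/75))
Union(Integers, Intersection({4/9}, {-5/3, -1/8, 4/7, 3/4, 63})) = Integers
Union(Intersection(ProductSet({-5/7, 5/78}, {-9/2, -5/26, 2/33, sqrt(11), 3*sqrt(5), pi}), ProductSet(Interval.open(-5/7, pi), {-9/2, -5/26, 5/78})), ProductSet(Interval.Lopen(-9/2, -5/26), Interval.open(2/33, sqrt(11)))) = Union(ProductSet({5/78}, {-9/2, -5/26}), ProductSet(Interval.Lopen(-9/2, -5/26), Interval.open(2/33, sqrt(11))))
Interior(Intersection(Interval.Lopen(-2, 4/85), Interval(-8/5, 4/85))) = Interval.open(-8/5, 4/85)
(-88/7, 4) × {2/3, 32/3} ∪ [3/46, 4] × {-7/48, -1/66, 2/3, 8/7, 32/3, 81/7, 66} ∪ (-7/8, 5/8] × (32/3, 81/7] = ((-88/7, 4) × {2/3, 32/3}) ∪ ((-7/8, 5/8] × (32/3, 81/7]) ∪ ([3/46, 4] × {-7/48, -1/66, 2/3, 8/7, 32/3, 81/7, 66})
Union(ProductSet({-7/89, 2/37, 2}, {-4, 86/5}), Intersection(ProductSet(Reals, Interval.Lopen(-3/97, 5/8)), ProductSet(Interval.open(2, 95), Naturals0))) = Union(ProductSet({-7/89, 2/37, 2}, {-4, 86/5}), ProductSet(Interval.open(2, 95), Range(0, 1, 1)))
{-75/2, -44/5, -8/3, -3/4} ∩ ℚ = {-75/2, -44/5, -8/3, -3/4}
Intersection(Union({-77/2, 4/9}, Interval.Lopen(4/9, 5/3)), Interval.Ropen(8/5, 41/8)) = Interval(8/5, 5/3)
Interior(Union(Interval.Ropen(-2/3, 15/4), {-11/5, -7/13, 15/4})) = Interval.open(-2/3, 15/4)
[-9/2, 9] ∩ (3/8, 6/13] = (3/8, 6/13]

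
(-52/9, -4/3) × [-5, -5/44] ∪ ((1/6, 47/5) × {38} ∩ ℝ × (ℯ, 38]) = ((1/6, 47/5) × {38}) ∪ ((-52/9, -4/3) × [-5, -5/44])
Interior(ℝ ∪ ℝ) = ℝ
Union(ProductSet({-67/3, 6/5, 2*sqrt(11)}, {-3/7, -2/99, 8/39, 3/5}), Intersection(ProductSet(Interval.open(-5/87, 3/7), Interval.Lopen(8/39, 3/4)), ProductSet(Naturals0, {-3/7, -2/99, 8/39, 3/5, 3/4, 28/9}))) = Union(ProductSet({-67/3, 6/5, 2*sqrt(11)}, {-3/7, -2/99, 8/39, 3/5}), ProductSet(Range(0, 1, 1), {3/5, 3/4}))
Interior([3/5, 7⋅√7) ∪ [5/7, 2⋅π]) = (3/5, 7⋅√7)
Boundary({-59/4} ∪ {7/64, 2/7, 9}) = {-59/4, 7/64, 2/7, 9}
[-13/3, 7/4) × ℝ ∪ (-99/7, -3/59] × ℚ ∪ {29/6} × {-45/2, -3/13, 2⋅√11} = ((-99/7, -3/59] × ℚ) ∪ ([-13/3, 7/4) × ℝ) ∪ ({29/6} × {-45/2, -3/13, 2⋅√11})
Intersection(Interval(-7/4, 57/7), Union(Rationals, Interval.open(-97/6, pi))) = Union(Intersection(Interval(-7/4, 57/7), Rationals), Interval.Ropen(-7/4, pi))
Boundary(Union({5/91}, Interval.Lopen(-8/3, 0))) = {-8/3, 0, 5/91}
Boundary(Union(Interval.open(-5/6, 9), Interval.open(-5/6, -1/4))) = {-5/6, 9}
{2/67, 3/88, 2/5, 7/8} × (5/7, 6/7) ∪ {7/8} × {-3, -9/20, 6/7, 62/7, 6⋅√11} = ({2/67, 3/88, 2/5, 7/8} × (5/7, 6/7)) ∪ ({7/8} × {-3, -9/20, 6/7, 62/7, 6⋅√11})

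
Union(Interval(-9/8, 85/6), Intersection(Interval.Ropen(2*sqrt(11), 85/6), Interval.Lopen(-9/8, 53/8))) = Interval(-9/8, 85/6)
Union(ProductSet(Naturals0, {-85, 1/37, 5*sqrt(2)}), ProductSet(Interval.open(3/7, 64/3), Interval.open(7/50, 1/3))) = Union(ProductSet(Interval.open(3/7, 64/3), Interval.open(7/50, 1/3)), ProductSet(Naturals0, {-85, 1/37, 5*sqrt(2)}))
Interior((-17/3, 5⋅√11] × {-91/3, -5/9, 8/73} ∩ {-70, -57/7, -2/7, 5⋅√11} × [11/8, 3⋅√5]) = ∅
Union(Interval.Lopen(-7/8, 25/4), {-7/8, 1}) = Interval(-7/8, 25/4)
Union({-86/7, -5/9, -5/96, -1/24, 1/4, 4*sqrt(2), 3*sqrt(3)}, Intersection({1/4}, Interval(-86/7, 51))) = {-86/7, -5/9, -5/96, -1/24, 1/4, 4*sqrt(2), 3*sqrt(3)}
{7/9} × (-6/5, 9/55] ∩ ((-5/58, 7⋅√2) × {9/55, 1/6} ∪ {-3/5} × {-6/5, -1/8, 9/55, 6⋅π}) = {7/9} × {9/55}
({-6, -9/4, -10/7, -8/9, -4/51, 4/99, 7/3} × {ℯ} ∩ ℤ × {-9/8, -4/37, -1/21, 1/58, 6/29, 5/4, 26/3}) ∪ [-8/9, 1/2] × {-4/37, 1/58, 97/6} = [-8/9, 1/2] × {-4/37, 1/58, 97/6}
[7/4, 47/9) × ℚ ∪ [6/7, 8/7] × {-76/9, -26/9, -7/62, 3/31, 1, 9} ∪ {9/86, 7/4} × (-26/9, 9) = ([7/4, 47/9) × ℚ) ∪ ({9/86, 7/4} × (-26/9, 9)) ∪ ([6/7, 8/7] × {-76/9, -26/9, -7/62, 3/31, 1, 9})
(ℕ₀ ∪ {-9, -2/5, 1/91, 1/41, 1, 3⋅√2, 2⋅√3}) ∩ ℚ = {-9, -2/5, 1/91, 1/41} ∪ ℕ₀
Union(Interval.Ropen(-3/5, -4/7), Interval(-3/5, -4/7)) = Interval(-3/5, -4/7)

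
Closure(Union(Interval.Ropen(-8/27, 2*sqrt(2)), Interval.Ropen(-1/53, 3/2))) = Interval(-8/27, 2*sqrt(2))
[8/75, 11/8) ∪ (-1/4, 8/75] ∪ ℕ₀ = (-1/4, 11/8) ∪ ℕ₀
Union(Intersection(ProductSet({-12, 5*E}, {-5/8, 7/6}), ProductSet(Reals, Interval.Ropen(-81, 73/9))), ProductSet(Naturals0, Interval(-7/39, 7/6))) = Union(ProductSet({-12, 5*E}, {-5/8, 7/6}), ProductSet(Naturals0, Interval(-7/39, 7/6)))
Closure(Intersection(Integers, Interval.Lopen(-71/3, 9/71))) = Range(-23, 1, 1)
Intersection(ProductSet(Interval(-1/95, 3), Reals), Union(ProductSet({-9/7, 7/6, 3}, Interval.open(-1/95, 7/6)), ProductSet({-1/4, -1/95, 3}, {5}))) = Union(ProductSet({-1/95, 3}, {5}), ProductSet({7/6, 3}, Interval.open(-1/95, 7/6)))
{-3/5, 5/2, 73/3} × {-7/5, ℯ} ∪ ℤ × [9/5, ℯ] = (ℤ × [9/5, ℯ]) ∪ ({-3/5, 5/2, 73/3} × {-7/5, ℯ})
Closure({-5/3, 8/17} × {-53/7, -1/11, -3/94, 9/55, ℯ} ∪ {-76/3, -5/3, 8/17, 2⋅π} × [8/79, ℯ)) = ({-5/3, 8/17} × {-53/7, -1/11, -3/94, 9/55, ℯ}) ∪ ({-76/3, -5/3, 8/17, 2⋅π} × [8/79, ℯ])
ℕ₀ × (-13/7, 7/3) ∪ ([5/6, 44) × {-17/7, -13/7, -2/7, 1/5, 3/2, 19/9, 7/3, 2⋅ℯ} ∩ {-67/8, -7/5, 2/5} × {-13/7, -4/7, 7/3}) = ℕ₀ × (-13/7, 7/3)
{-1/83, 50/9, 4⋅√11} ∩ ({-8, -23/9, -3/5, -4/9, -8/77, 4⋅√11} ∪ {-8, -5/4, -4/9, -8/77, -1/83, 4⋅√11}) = {-1/83, 4⋅√11}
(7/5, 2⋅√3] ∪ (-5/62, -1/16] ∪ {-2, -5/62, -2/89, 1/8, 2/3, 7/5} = {-2, -2/89, 1/8, 2/3} ∪ [-5/62, -1/16] ∪ [7/5, 2⋅√3]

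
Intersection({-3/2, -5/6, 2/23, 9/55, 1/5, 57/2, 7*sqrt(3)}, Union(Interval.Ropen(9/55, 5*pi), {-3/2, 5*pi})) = {-3/2, 9/55, 1/5, 7*sqrt(3)}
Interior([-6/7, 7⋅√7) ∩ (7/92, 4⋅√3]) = (7/92, 4⋅√3)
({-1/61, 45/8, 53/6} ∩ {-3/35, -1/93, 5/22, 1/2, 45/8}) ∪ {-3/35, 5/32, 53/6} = {-3/35, 5/32, 45/8, 53/6}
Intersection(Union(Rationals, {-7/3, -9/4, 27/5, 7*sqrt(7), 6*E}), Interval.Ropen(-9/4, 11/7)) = Intersection(Interval.Ropen(-9/4, 11/7), Rationals)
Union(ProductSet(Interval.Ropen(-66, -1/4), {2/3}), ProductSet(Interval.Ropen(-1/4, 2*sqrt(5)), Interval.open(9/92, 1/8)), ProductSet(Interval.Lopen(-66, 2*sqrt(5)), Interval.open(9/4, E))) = Union(ProductSet(Interval.Ropen(-66, -1/4), {2/3}), ProductSet(Interval.Lopen(-66, 2*sqrt(5)), Interval.open(9/4, E)), ProductSet(Interval.Ropen(-1/4, 2*sqrt(5)), Interval.open(9/92, 1/8)))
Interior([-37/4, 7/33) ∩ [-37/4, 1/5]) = (-37/4, 1/5)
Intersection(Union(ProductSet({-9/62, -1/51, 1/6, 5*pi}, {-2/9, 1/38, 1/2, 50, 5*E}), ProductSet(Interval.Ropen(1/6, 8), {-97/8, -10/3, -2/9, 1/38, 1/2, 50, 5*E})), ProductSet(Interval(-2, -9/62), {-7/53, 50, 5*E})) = ProductSet({-9/62}, {50, 5*E})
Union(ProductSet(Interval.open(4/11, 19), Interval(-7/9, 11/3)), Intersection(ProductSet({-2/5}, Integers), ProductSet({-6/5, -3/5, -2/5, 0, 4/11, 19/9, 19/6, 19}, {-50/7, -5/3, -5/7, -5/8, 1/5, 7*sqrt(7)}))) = ProductSet(Interval.open(4/11, 19), Interval(-7/9, 11/3))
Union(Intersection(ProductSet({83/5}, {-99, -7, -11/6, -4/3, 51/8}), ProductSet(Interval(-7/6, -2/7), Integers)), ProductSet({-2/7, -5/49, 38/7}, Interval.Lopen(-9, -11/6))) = ProductSet({-2/7, -5/49, 38/7}, Interval.Lopen(-9, -11/6))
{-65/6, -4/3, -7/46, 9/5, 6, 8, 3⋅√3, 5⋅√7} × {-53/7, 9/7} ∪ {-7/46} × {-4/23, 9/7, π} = ({-7/46} × {-4/23, 9/7, π}) ∪ ({-65/6, -4/3, -7/46, 9/5, 6, 8, 3⋅√3, 5⋅√7} × {-53/7, 9/7})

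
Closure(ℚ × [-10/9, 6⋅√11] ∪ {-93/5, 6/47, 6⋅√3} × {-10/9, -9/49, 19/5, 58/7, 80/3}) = (ℝ × [-10/9, 6⋅√11]) ∪ ({-93/5, 6/47, 6⋅√3} × {-10/9, -9/49, 19/5, 58/7, 80/3})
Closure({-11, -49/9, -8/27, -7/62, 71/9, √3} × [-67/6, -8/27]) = {-11, -49/9, -8/27, -7/62, 71/9, √3} × [-67/6, -8/27]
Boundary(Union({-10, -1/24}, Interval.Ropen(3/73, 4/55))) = {-10, -1/24, 3/73, 4/55}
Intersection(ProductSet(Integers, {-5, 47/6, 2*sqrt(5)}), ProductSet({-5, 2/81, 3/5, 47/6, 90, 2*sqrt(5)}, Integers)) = ProductSet({-5, 90}, {-5})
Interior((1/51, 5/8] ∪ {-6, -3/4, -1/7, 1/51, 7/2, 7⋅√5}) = (1/51, 5/8)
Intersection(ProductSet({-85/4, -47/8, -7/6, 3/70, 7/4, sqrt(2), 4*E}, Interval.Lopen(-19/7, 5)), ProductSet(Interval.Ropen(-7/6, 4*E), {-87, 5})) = ProductSet({-7/6, 3/70, 7/4, sqrt(2)}, {5})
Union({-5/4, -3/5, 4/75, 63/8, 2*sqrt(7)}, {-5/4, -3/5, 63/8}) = {-5/4, -3/5, 4/75, 63/8, 2*sqrt(7)}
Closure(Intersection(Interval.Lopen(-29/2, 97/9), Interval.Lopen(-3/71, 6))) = Interval(-3/71, 6)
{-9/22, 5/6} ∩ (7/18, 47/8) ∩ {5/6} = {5/6}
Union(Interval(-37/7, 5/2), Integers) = Union(Integers, Interval(-37/7, 5/2))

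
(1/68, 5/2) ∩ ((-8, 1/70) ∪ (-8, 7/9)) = (1/68, 7/9)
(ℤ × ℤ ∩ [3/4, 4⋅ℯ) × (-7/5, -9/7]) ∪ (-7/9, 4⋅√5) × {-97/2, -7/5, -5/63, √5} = (-7/9, 4⋅√5) × {-97/2, -7/5, -5/63, √5}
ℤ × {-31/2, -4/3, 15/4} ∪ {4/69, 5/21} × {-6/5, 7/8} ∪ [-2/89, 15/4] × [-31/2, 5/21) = (ℤ × {-31/2, -4/3, 15/4}) ∪ ({4/69, 5/21} × {-6/5, 7/8}) ∪ ([-2/89, 15/4] × [-31/2, 5/21))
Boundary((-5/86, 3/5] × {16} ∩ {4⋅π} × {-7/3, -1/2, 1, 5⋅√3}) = ∅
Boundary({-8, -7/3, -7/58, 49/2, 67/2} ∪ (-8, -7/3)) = {-8, -7/3, -7/58, 49/2, 67/2}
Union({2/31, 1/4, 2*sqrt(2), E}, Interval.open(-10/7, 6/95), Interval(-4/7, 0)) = Union({2/31, 1/4, 2*sqrt(2), E}, Interval.open(-10/7, 6/95))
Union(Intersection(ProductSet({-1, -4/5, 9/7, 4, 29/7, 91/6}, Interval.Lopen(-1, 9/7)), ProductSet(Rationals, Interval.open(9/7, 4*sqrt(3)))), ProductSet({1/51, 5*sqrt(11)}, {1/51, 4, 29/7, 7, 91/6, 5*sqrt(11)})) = ProductSet({1/51, 5*sqrt(11)}, {1/51, 4, 29/7, 7, 91/6, 5*sqrt(11)})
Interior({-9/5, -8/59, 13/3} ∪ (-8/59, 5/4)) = (-8/59, 5/4)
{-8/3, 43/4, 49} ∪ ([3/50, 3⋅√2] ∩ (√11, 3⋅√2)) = {-8/3, 43/4, 49} ∪ (√11, 3⋅√2)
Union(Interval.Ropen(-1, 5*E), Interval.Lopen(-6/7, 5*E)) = Interval(-1, 5*E)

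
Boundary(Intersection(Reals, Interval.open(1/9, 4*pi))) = {1/9, 4*pi}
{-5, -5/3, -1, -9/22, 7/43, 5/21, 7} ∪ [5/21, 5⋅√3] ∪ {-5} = {-5, -5/3, -1, -9/22, 7/43} ∪ [5/21, 5⋅√3]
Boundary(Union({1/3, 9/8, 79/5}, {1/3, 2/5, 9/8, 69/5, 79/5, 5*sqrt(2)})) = {1/3, 2/5, 9/8, 69/5, 79/5, 5*sqrt(2)}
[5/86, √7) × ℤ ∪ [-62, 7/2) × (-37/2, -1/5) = ([5/86, √7) × ℤ) ∪ ([-62, 7/2) × (-37/2, -1/5))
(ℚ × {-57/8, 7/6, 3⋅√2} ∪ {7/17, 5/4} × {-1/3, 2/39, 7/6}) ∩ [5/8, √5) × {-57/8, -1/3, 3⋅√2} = ({5/4} × {-1/3}) ∪ ((ℚ ∩ [5/8, √5)) × {-57/8, 3⋅√2})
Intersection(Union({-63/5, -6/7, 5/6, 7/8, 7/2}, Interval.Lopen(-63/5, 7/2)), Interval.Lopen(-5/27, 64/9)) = Interval.Lopen(-5/27, 7/2)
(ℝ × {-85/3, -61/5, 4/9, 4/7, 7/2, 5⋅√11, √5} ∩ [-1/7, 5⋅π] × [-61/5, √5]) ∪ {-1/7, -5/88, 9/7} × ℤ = ({-1/7, -5/88, 9/7} × ℤ) ∪ ([-1/7, 5⋅π] × {-61/5, 4/9, 4/7, √5})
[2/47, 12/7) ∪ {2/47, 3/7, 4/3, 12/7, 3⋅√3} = [2/47, 12/7] ∪ {3⋅√3}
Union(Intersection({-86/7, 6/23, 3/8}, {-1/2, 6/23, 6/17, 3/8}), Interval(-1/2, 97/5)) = Interval(-1/2, 97/5)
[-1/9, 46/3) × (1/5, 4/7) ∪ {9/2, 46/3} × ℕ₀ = ({9/2, 46/3} × ℕ₀) ∪ ([-1/9, 46/3) × (1/5, 4/7))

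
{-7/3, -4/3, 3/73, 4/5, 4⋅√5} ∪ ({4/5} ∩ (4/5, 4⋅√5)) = {-7/3, -4/3, 3/73, 4/5, 4⋅√5}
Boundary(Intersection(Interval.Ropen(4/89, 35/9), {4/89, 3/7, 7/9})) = {4/89, 3/7, 7/9}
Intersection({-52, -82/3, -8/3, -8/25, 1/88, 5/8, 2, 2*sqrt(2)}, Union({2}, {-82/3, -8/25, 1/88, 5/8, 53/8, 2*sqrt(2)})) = {-82/3, -8/25, 1/88, 5/8, 2, 2*sqrt(2)}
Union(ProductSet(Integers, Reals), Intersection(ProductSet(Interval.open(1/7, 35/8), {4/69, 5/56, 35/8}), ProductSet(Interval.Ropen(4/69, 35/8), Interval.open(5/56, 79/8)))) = Union(ProductSet(Integers, Reals), ProductSet(Interval.open(1/7, 35/8), {35/8}))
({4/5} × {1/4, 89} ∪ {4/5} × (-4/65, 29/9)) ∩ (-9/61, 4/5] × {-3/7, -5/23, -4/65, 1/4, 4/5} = {4/5} × {1/4, 4/5}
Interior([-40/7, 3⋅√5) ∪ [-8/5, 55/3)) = (-40/7, 55/3)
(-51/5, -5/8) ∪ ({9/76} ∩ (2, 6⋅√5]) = (-51/5, -5/8)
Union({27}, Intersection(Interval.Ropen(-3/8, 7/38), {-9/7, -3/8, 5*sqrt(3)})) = {-3/8, 27}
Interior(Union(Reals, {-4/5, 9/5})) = Reals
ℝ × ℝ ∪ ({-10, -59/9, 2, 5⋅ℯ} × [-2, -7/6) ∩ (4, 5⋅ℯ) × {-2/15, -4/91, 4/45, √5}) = ℝ × ℝ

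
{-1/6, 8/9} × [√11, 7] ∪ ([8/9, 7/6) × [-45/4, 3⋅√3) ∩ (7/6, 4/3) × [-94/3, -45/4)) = {-1/6, 8/9} × [√11, 7]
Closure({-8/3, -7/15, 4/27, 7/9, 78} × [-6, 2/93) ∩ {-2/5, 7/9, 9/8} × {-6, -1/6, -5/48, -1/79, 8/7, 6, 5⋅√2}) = {7/9} × {-6, -1/6, -5/48, -1/79}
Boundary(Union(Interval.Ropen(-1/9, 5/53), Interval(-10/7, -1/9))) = {-10/7, 5/53}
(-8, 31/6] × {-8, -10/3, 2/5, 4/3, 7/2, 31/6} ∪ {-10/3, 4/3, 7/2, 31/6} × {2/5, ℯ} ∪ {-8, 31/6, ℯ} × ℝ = ({-8, 31/6, ℯ} × ℝ) ∪ ({-10/3, 4/3, 7/2, 31/6} × {2/5, ℯ}) ∪ ((-8, 31/6] × {-8, -10/3, 2/5, 4/3, 7/2, 31/6})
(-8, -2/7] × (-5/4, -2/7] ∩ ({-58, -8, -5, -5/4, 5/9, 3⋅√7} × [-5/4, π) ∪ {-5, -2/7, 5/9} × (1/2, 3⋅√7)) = {-5, -5/4} × (-5/4, -2/7]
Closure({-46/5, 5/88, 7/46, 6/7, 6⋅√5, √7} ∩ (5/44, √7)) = {7/46, 6/7}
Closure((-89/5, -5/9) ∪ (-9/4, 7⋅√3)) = [-89/5, 7⋅√3]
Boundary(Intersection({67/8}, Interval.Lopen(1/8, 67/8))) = {67/8}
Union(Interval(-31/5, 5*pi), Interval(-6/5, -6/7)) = Interval(-31/5, 5*pi)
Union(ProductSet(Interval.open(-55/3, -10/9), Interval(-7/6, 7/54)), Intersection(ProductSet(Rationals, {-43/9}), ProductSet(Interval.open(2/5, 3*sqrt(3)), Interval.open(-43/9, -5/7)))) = ProductSet(Interval.open(-55/3, -10/9), Interval(-7/6, 7/54))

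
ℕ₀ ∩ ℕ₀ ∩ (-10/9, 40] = {0, 1, …, 40}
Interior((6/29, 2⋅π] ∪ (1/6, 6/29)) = (1/6, 6/29) ∪ (6/29, 2⋅π)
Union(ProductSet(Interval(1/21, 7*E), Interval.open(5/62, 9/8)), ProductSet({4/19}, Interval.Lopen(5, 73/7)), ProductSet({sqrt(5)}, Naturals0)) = Union(ProductSet({4/19}, Interval.Lopen(5, 73/7)), ProductSet({sqrt(5)}, Naturals0), ProductSet(Interval(1/21, 7*E), Interval.open(5/62, 9/8)))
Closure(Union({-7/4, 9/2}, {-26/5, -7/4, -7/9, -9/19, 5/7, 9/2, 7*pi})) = {-26/5, -7/4, -7/9, -9/19, 5/7, 9/2, 7*pi}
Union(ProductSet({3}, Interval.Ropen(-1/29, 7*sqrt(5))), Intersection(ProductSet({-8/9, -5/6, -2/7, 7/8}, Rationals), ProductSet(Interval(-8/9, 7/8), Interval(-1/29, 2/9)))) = Union(ProductSet({3}, Interval.Ropen(-1/29, 7*sqrt(5))), ProductSet({-8/9, -5/6, -2/7, 7/8}, Intersection(Interval(-1/29, 2/9), Rationals)))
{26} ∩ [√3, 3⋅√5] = ∅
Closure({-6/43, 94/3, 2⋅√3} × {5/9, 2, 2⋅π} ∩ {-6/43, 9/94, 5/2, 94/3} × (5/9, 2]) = {-6/43, 94/3} × {2}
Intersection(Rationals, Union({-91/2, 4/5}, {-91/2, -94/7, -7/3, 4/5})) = {-91/2, -94/7, -7/3, 4/5}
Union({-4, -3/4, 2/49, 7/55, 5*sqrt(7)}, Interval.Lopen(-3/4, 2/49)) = Union({-4, 7/55, 5*sqrt(7)}, Interval(-3/4, 2/49))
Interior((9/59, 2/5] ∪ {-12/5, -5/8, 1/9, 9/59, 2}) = (9/59, 2/5)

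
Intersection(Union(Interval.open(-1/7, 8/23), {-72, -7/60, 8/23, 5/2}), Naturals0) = Range(0, 1, 1)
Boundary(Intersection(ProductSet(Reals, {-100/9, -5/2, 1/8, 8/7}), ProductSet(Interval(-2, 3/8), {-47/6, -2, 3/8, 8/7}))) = ProductSet(Interval(-2, 3/8), {8/7})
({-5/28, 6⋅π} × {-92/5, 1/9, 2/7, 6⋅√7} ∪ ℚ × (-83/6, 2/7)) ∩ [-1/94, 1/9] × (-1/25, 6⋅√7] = (ℚ ∩ [-1/94, 1/9]) × (-1/25, 2/7)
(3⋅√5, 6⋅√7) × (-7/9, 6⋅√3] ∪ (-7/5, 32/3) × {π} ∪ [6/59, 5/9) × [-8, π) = ((-7/5, 32/3) × {π}) ∪ ([6/59, 5/9) × [-8, π)) ∪ ((3⋅√5, 6⋅√7) × (-7/9, 6⋅√3])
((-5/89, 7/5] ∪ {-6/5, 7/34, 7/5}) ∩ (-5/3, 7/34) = {-6/5} ∪ (-5/89, 7/34)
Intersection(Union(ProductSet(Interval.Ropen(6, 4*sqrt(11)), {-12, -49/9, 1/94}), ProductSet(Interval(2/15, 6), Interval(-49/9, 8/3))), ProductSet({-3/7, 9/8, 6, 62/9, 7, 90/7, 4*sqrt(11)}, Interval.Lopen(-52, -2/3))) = Union(ProductSet({9/8, 6}, Interval(-49/9, -2/3)), ProductSet({6, 62/9, 7, 90/7}, {-12, -49/9}))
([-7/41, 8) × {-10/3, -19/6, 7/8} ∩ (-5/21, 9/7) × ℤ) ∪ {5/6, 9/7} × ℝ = {5/6, 9/7} × ℝ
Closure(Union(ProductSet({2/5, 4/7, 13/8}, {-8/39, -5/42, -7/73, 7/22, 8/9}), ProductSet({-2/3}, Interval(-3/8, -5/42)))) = Union(ProductSet({-2/3}, Interval(-3/8, -5/42)), ProductSet({2/5, 4/7, 13/8}, {-8/39, -5/42, -7/73, 7/22, 8/9}))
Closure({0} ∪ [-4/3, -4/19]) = [-4/3, -4/19] ∪ {0}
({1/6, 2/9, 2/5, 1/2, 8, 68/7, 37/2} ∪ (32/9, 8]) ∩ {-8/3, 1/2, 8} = {1/2, 8}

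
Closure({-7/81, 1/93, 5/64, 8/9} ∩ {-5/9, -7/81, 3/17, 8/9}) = {-7/81, 8/9}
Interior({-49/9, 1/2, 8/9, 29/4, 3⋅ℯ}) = ∅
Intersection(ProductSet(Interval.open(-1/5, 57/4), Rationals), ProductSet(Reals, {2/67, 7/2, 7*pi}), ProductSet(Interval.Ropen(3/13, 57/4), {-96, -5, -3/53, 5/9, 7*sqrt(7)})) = EmptySet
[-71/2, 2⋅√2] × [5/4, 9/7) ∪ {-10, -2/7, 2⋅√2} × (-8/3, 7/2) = ({-10, -2/7, 2⋅√2} × (-8/3, 7/2)) ∪ ([-71/2, 2⋅√2] × [5/4, 9/7))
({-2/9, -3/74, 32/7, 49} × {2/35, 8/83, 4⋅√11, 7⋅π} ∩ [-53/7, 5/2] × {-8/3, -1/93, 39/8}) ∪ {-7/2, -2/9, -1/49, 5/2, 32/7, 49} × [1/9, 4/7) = {-7/2, -2/9, -1/49, 5/2, 32/7, 49} × [1/9, 4/7)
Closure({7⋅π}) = {7⋅π}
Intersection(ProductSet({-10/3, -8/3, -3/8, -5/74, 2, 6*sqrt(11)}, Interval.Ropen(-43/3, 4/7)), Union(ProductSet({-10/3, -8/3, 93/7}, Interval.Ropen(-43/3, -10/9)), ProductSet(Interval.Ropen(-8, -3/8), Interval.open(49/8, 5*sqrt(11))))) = ProductSet({-10/3, -8/3}, Interval.Ropen(-43/3, -10/9))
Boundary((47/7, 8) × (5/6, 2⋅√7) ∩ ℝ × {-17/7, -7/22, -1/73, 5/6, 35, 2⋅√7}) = ∅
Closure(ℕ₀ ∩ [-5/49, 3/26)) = {0}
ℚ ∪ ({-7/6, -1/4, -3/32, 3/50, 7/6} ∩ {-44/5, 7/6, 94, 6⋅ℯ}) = ℚ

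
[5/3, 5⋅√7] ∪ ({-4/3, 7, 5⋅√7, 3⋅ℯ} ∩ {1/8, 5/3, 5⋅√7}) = [5/3, 5⋅√7]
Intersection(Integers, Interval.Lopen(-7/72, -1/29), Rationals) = EmptySet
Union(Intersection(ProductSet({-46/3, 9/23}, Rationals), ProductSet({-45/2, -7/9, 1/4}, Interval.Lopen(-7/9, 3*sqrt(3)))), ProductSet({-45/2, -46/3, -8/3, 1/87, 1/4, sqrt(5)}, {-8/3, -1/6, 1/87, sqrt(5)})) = ProductSet({-45/2, -46/3, -8/3, 1/87, 1/4, sqrt(5)}, {-8/3, -1/6, 1/87, sqrt(5)})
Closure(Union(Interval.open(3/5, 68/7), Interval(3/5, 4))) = Interval(3/5, 68/7)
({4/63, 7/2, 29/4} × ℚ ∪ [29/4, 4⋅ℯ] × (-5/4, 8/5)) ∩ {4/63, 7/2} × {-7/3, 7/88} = {4/63, 7/2} × {-7/3, 7/88}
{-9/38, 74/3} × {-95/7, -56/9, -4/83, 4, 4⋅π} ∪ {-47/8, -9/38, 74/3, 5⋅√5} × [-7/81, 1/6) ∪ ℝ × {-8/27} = (ℝ × {-8/27}) ∪ ({-9/38, 74/3} × {-95/7, -56/9, -4/83, 4, 4⋅π}) ∪ ({-47/8, -9/38, 74/3, 5⋅√5} × [-7/81, 1/6))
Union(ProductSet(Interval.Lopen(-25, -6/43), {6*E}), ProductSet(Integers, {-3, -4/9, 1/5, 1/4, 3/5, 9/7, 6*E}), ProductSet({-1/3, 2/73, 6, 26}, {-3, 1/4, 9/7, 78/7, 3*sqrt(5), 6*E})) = Union(ProductSet({-1/3, 2/73, 6, 26}, {-3, 1/4, 9/7, 78/7, 3*sqrt(5), 6*E}), ProductSet(Integers, {-3, -4/9, 1/5, 1/4, 3/5, 9/7, 6*E}), ProductSet(Interval.Lopen(-25, -6/43), {6*E}))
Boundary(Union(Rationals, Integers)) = Reals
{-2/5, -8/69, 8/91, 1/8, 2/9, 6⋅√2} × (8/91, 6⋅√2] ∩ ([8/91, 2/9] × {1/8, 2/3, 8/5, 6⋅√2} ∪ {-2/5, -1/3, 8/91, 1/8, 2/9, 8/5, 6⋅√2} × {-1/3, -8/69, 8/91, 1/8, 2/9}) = ({8/91, 1/8, 2/9} × {1/8, 2/3, 8/5, 6⋅√2}) ∪ ({-2/5, 8/91, 1/8, 2/9, 6⋅√2} × {1/8, 2/9})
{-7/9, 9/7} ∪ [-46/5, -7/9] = [-46/5, -7/9] ∪ {9/7}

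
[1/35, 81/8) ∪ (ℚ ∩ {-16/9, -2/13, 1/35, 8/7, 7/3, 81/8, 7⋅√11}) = {-16/9, -2/13} ∪ [1/35, 81/8]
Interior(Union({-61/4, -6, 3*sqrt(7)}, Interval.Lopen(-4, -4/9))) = Interval.open(-4, -4/9)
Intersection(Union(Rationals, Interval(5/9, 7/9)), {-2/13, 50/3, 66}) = {-2/13, 50/3, 66}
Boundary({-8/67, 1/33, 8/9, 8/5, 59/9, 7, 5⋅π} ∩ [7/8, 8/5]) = {8/9, 8/5}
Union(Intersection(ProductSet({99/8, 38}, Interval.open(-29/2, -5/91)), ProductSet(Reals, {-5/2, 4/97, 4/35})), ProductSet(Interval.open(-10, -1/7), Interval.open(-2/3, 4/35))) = Union(ProductSet({99/8, 38}, {-5/2}), ProductSet(Interval.open(-10, -1/7), Interval.open(-2/3, 4/35)))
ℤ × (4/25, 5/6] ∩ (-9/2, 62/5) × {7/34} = {-4, -3, …, 12} × {7/34}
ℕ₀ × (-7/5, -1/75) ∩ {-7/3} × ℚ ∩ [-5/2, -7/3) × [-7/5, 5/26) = ∅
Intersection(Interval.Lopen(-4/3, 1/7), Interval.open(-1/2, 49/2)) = Interval.Lopen(-1/2, 1/7)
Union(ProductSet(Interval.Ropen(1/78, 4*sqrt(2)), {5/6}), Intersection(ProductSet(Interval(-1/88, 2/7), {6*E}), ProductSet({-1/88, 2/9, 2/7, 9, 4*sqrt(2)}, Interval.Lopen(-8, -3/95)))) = ProductSet(Interval.Ropen(1/78, 4*sqrt(2)), {5/6})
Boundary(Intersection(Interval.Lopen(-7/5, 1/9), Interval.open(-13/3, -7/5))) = EmptySet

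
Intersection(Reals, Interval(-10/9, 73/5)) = Interval(-10/9, 73/5)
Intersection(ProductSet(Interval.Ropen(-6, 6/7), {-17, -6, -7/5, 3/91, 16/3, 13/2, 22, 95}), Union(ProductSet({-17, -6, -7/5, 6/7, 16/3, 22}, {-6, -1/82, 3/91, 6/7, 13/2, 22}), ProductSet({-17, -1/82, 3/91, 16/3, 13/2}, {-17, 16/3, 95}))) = Union(ProductSet({-6, -7/5}, {-6, 3/91, 13/2, 22}), ProductSet({-1/82, 3/91}, {-17, 16/3, 95}))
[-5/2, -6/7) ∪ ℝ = (-∞, ∞)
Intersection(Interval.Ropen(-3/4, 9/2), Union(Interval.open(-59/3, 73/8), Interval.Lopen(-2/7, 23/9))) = Interval.Ropen(-3/4, 9/2)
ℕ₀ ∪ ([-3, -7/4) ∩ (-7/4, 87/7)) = ℕ₀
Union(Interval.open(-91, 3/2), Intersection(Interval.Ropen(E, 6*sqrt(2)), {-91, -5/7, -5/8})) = Interval.open(-91, 3/2)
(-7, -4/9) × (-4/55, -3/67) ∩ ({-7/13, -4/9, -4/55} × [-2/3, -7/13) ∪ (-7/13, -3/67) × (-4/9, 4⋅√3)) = (-7/13, -4/9) × (-4/55, -3/67)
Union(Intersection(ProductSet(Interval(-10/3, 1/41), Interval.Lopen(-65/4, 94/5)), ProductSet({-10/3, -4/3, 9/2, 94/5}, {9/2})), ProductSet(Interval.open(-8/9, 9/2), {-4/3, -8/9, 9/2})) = Union(ProductSet({-10/3, -4/3}, {9/2}), ProductSet(Interval.open(-8/9, 9/2), {-4/3, -8/9, 9/2}))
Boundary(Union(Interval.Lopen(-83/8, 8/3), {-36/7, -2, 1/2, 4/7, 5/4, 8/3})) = {-83/8, 8/3}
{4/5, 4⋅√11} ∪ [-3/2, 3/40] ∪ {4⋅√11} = [-3/2, 3/40] ∪ {4/5, 4⋅√11}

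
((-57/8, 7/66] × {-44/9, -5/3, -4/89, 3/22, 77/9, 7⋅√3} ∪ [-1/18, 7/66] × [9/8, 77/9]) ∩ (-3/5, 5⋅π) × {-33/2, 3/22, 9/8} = ((-3/5, 7/66] × {3/22}) ∪ ([-1/18, 7/66] × {9/8})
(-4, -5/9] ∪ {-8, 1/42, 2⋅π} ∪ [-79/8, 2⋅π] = [-79/8, 2⋅π]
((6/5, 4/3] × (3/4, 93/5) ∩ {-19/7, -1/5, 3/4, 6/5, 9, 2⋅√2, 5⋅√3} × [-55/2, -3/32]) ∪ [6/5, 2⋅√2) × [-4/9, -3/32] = [6/5, 2⋅√2) × [-4/9, -3/32]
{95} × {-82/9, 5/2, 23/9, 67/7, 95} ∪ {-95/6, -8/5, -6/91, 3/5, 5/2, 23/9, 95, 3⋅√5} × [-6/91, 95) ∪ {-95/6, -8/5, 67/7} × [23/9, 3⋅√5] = ({95} × {-82/9, 5/2, 23/9, 67/7, 95}) ∪ ({-95/6, -8/5, 67/7} × [23/9, 3⋅√5]) ∪ ({-95/6, -8/5, -6/91, 3/5, 5/2, 23/9, 95, 3⋅√5} × [-6/91, 95))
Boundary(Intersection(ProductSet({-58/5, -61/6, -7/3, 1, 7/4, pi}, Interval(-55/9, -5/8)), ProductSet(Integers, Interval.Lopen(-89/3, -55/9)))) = ProductSet({1}, {-55/9})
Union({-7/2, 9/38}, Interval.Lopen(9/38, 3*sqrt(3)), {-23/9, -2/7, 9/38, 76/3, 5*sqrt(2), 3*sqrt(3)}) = Union({-7/2, -23/9, -2/7, 76/3, 5*sqrt(2)}, Interval(9/38, 3*sqrt(3)))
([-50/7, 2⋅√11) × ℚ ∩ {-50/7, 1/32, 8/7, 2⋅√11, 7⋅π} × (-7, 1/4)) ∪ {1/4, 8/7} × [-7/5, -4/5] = ({1/4, 8/7} × [-7/5, -4/5]) ∪ ({-50/7, 1/32, 8/7} × (ℚ ∩ (-7, 1/4)))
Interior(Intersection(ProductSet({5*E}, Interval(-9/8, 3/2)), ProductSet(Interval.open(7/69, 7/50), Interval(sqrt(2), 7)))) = EmptySet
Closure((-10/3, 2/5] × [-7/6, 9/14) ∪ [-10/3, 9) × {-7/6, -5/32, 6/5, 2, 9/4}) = ({-10/3, 2/5} × [-7/6, 9/14]) ∪ ([-10/3, 2/5] × {-7/6, 9/14}) ∪ ((-10/3, 2/5] × [-7/6, 9/14)) ∪ ([-10/3, 9] × {-7/6, -5/32, 6/5, 2, 9/4})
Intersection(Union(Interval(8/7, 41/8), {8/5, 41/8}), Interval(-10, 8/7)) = {8/7}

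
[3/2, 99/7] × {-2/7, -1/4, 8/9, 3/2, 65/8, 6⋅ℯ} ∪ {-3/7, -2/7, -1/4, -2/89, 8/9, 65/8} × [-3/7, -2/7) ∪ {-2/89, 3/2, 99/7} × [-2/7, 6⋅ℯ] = ({-2/89, 3/2, 99/7} × [-2/7, 6⋅ℯ]) ∪ ({-3/7, -2/7, -1/4, -2/89, 8/9, 65/8} × [-3/7, -2/7)) ∪ ([3/2, 99/7] × {-2/7, -1/4, 8/9, 3/2, 65/8, 6⋅ℯ})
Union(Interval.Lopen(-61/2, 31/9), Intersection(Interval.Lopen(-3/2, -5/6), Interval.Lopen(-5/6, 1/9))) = Interval.Lopen(-61/2, 31/9)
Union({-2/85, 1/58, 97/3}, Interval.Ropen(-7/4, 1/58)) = Union({97/3}, Interval(-7/4, 1/58))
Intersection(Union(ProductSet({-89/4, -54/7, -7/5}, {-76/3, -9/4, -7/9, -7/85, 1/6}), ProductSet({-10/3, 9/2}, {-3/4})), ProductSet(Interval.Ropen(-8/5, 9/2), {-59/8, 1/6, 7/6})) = ProductSet({-7/5}, {1/6})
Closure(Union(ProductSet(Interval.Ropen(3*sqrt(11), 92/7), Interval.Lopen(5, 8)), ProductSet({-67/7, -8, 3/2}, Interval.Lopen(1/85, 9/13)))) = Union(ProductSet({92/7, 3*sqrt(11)}, Interval(5, 8)), ProductSet({-67/7, -8, 3/2}, Interval(1/85, 9/13)), ProductSet(Interval(3*sqrt(11), 92/7), {5, 8}), ProductSet(Interval.Ropen(3*sqrt(11), 92/7), Interval.Lopen(5, 8)))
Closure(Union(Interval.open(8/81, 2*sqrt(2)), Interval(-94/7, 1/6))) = Interval(-94/7, 2*sqrt(2))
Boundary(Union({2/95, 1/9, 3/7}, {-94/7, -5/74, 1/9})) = {-94/7, -5/74, 2/95, 1/9, 3/7}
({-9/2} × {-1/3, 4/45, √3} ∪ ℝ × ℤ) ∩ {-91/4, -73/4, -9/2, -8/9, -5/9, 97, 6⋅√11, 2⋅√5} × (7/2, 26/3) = {-91/4, -73/4, -9/2, -8/9, -5/9, 97, 6⋅√11, 2⋅√5} × {4, 5, …, 8}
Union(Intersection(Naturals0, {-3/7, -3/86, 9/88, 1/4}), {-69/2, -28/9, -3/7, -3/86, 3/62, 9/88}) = {-69/2, -28/9, -3/7, -3/86, 3/62, 9/88}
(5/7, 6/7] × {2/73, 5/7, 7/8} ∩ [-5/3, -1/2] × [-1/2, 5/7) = ∅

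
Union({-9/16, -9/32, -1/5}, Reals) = Reals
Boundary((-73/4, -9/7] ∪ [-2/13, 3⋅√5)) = {-73/4, -9/7, -2/13, 3⋅√5}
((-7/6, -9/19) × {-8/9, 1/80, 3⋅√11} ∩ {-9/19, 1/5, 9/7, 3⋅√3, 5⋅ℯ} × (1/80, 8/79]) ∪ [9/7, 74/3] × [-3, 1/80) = [9/7, 74/3] × [-3, 1/80)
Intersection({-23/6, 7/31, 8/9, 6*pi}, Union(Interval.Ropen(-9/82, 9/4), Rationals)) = {-23/6, 7/31, 8/9}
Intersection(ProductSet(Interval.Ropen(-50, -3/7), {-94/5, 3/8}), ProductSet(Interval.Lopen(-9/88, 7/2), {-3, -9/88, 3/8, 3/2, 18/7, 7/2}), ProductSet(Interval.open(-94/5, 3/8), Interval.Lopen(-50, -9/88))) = EmptySet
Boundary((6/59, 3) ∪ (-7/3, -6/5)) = {-7/3, -6/5, 6/59, 3}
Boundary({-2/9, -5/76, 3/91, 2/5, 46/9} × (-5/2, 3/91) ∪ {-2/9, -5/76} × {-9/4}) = {-2/9, -5/76, 3/91, 2/5, 46/9} × [-5/2, 3/91]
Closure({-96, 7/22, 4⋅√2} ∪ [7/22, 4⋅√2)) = {-96} ∪ [7/22, 4⋅√2]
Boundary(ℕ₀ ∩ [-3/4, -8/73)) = ∅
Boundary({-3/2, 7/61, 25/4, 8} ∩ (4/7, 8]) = {25/4, 8}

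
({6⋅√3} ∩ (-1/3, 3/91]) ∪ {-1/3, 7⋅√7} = {-1/3, 7⋅√7}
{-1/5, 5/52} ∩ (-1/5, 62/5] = {5/52}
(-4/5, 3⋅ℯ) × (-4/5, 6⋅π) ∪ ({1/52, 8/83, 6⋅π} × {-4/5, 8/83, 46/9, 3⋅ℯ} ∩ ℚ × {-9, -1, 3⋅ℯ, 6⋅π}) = (-4/5, 3⋅ℯ) × (-4/5, 6⋅π)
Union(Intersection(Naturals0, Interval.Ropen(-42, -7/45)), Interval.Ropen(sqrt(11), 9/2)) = Interval.Ropen(sqrt(11), 9/2)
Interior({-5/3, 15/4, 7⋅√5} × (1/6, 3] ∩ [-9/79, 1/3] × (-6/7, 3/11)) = ∅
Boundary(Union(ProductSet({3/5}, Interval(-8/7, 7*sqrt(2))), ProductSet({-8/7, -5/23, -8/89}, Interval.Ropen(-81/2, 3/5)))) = Union(ProductSet({3/5}, Interval(-8/7, 7*sqrt(2))), ProductSet({-8/7, -5/23, -8/89}, Interval(-81/2, 3/5)))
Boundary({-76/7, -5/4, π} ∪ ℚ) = ℝ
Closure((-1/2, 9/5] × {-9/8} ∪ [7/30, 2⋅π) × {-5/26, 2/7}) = ([-1/2, 9/5] × {-9/8}) ∪ ([7/30, 2⋅π] × {-5/26, 2/7})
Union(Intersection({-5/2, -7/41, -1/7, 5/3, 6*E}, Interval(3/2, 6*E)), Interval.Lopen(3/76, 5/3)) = Union({6*E}, Interval.Lopen(3/76, 5/3))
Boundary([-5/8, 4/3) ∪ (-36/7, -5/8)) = {-36/7, 4/3}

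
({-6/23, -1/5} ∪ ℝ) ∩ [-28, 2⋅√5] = [-28, 2⋅√5]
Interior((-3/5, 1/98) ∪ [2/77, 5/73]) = (-3/5, 1/98) ∪ (2/77, 5/73)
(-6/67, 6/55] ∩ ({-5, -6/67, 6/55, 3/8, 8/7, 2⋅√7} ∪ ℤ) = {0} ∪ {6/55}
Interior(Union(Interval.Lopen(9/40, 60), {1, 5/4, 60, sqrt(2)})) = Interval.open(9/40, 60)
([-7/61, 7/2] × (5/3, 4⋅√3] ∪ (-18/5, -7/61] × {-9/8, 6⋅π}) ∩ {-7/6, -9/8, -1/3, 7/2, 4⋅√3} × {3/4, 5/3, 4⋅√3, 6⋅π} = ({7/2} × {4⋅√3}) ∪ ({-7/6, -9/8, -1/3} × {6⋅π})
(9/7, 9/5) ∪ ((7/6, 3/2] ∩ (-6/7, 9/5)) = (7/6, 9/5)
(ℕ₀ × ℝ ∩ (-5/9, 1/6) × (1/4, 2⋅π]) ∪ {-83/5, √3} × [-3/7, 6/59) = ({-83/5, √3} × [-3/7, 6/59)) ∪ ({0} × (1/4, 2⋅π])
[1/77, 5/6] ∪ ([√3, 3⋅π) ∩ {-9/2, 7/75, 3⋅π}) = [1/77, 5/6]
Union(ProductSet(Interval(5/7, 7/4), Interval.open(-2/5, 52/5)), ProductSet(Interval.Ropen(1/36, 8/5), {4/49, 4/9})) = Union(ProductSet(Interval.Ropen(1/36, 8/5), {4/49, 4/9}), ProductSet(Interval(5/7, 7/4), Interval.open(-2/5, 52/5)))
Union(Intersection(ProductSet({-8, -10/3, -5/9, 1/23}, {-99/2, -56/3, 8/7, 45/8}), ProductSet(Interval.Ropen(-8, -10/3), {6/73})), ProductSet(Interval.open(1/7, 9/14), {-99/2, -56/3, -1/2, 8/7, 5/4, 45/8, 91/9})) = ProductSet(Interval.open(1/7, 9/14), {-99/2, -56/3, -1/2, 8/7, 5/4, 45/8, 91/9})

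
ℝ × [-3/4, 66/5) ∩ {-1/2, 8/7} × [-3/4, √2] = {-1/2, 8/7} × [-3/4, √2]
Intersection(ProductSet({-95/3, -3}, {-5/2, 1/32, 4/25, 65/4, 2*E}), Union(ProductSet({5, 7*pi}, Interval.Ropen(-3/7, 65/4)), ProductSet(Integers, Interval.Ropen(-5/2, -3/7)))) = ProductSet({-3}, {-5/2})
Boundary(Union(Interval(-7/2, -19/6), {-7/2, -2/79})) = {-7/2, -19/6, -2/79}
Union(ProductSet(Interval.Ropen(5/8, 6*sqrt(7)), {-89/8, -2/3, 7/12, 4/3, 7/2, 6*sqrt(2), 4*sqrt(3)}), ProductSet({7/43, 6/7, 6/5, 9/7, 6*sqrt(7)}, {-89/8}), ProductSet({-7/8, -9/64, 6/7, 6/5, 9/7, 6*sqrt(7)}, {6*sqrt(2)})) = Union(ProductSet({7/43, 6/7, 6/5, 9/7, 6*sqrt(7)}, {-89/8}), ProductSet({-7/8, -9/64, 6/7, 6/5, 9/7, 6*sqrt(7)}, {6*sqrt(2)}), ProductSet(Interval.Ropen(5/8, 6*sqrt(7)), {-89/8, -2/3, 7/12, 4/3, 7/2, 6*sqrt(2), 4*sqrt(3)}))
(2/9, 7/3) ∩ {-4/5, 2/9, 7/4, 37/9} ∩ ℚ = {7/4}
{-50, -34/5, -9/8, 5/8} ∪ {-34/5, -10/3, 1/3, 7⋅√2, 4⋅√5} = {-50, -34/5, -10/3, -9/8, 1/3, 5/8, 7⋅√2, 4⋅√5}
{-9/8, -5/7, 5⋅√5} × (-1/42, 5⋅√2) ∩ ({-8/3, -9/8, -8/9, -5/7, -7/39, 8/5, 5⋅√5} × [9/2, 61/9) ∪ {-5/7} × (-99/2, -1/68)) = ({-5/7} × (-1/42, -1/68)) ∪ ({-9/8, -5/7, 5⋅√5} × [9/2, 61/9))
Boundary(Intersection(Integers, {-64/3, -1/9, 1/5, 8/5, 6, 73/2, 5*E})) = {6}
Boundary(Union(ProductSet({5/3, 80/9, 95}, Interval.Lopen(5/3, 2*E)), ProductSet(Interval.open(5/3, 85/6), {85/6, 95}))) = Union(ProductSet({5/3, 80/9, 95}, Interval(5/3, 2*E)), ProductSet(Interval(5/3, 85/6), {85/6, 95}))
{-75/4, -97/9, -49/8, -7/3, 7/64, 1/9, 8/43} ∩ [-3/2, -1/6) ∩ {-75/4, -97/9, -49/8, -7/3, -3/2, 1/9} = ∅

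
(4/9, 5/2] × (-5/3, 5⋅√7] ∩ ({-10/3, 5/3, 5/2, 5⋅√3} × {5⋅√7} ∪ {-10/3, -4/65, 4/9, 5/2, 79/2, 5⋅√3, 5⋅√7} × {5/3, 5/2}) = ({5/2} × {5/3, 5/2}) ∪ ({5/3, 5/2} × {5⋅√7})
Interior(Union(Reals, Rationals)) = Reals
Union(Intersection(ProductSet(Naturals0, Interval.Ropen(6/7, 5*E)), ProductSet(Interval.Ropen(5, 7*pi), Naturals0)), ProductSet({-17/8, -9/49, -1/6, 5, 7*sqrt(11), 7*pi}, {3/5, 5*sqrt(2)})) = Union(ProductSet({-17/8, -9/49, -1/6, 5, 7*sqrt(11), 7*pi}, {3/5, 5*sqrt(2)}), ProductSet(Range(5, 22, 1), Range(1, 14, 1)))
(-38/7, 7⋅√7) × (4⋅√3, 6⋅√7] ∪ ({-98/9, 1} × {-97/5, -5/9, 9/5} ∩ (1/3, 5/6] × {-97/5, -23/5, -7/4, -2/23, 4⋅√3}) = (-38/7, 7⋅√7) × (4⋅√3, 6⋅√7]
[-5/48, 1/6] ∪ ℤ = ℤ ∪ [-5/48, 1/6]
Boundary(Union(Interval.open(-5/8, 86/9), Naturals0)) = Union(Complement(Naturals0, Interval.open(-5/8, 86/9)), {-5/8, 86/9})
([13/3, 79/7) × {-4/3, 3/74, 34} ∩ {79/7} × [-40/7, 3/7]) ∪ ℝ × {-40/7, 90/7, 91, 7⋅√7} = ℝ × {-40/7, 90/7, 91, 7⋅√7}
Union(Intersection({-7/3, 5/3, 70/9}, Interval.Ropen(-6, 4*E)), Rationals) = Rationals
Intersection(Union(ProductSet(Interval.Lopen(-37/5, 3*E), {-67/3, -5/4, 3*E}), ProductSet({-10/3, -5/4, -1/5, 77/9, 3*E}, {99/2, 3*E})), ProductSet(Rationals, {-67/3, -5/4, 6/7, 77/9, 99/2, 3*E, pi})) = Union(ProductSet({-10/3, -5/4, -1/5, 77/9}, {99/2, 3*E}), ProductSet(Intersection(Interval.Lopen(-37/5, 3*E), Rationals), {-67/3, -5/4, 3*E}))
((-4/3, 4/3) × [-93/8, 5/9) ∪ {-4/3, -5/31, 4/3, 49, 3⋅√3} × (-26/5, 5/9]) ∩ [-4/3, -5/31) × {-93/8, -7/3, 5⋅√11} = ({-4/3} × {-7/3}) ∪ ((-4/3, -5/31) × {-93/8, -7/3})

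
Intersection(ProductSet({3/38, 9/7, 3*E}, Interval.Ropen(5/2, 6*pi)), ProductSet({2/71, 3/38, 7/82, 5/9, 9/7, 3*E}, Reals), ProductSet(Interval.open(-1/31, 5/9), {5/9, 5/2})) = ProductSet({3/38}, {5/2})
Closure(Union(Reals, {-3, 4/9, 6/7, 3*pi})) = Reals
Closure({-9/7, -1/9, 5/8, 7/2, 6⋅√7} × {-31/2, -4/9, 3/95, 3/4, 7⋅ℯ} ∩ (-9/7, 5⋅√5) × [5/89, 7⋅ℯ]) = {-1/9, 5/8, 7/2} × {3/4, 7⋅ℯ}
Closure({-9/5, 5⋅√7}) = {-9/5, 5⋅√7}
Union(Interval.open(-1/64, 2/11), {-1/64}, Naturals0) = Union(Interval.Ropen(-1/64, 2/11), Naturals0)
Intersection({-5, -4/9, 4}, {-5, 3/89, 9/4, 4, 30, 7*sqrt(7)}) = {-5, 4}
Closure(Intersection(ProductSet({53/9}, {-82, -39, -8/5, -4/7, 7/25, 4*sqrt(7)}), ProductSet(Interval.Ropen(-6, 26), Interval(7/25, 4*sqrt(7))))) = ProductSet({53/9}, {7/25, 4*sqrt(7)})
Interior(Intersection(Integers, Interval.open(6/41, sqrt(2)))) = EmptySet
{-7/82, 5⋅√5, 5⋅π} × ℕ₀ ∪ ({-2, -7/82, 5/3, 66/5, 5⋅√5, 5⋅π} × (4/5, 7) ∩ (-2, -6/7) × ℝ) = {-7/82, 5⋅√5, 5⋅π} × ℕ₀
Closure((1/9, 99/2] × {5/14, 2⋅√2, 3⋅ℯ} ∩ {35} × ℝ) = {35} × {5/14, 2⋅√2, 3⋅ℯ}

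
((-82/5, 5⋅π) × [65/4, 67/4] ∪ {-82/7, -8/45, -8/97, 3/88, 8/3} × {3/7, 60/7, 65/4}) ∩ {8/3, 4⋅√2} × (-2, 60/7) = {8/3} × {3/7}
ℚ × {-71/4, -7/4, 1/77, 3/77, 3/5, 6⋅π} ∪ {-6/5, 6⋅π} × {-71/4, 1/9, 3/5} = ({-6/5, 6⋅π} × {-71/4, 1/9, 3/5}) ∪ (ℚ × {-71/4, -7/4, 1/77, 3/77, 3/5, 6⋅π})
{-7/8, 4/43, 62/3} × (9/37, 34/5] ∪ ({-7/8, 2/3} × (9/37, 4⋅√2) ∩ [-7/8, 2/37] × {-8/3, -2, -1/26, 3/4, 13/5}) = {-7/8, 4/43, 62/3} × (9/37, 34/5]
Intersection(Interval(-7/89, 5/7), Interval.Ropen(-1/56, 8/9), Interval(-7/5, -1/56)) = {-1/56}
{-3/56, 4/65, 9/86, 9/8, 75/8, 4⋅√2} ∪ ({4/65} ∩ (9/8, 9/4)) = {-3/56, 4/65, 9/86, 9/8, 75/8, 4⋅√2}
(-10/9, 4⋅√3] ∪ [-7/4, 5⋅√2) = [-7/4, 5⋅√2)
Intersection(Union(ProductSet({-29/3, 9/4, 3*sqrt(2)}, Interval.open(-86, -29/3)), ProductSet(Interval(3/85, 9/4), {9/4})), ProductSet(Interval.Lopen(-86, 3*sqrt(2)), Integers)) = ProductSet({-29/3, 9/4, 3*sqrt(2)}, Range(-85, -9, 1))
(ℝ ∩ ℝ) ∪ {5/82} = ℝ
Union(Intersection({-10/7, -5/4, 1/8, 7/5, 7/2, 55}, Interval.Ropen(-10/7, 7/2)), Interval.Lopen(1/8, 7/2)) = Union({-10/7, -5/4}, Interval(1/8, 7/2))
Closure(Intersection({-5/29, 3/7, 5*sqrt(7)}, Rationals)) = {-5/29, 3/7}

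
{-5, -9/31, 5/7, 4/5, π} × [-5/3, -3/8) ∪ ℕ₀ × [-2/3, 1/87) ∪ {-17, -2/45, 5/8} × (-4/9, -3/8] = (ℕ₀ × [-2/3, 1/87)) ∪ ({-17, -2/45, 5/8} × (-4/9, -3/8]) ∪ ({-5, -9/31, 5/7, 4/5, π} × [-5/3, -3/8))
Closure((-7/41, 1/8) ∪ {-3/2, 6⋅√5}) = {-3/2, 6⋅√5} ∪ [-7/41, 1/8]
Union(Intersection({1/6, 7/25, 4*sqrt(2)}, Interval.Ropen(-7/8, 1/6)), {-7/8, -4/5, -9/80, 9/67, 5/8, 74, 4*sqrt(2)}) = {-7/8, -4/5, -9/80, 9/67, 5/8, 74, 4*sqrt(2)}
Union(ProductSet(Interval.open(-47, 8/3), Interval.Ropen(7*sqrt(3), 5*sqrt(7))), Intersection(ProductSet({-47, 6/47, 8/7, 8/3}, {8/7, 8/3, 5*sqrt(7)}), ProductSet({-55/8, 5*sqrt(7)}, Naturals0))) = ProductSet(Interval.open(-47, 8/3), Interval.Ropen(7*sqrt(3), 5*sqrt(7)))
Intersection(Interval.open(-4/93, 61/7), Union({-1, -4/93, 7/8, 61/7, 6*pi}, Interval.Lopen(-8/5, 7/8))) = Interval.Lopen(-4/93, 7/8)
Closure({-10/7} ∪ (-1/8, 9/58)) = {-10/7} ∪ [-1/8, 9/58]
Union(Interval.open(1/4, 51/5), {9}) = Interval.open(1/4, 51/5)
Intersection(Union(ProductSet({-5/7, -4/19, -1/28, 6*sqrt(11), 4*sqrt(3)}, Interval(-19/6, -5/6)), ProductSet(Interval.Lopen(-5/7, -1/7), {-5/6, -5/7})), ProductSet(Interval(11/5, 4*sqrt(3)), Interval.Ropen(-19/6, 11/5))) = ProductSet({4*sqrt(3)}, Interval(-19/6, -5/6))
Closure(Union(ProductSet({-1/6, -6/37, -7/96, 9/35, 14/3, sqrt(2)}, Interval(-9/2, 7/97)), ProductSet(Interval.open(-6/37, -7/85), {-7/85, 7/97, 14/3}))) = Union(ProductSet({-1/6, -6/37, -7/96, 9/35, 14/3, sqrt(2)}, Interval(-9/2, 7/97)), ProductSet(Interval(-6/37, -7/85), {-7/85, 7/97, 14/3}))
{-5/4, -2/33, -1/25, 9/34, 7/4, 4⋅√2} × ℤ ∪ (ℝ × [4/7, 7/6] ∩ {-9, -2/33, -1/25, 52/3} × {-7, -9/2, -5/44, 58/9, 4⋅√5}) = {-5/4, -2/33, -1/25, 9/34, 7/4, 4⋅√2} × ℤ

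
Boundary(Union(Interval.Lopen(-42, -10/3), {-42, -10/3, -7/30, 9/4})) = {-42, -10/3, -7/30, 9/4}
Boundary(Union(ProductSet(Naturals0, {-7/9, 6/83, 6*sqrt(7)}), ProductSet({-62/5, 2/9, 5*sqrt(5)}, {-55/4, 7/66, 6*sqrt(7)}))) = Union(ProductSet({-62/5, 2/9, 5*sqrt(5)}, {-55/4, 7/66, 6*sqrt(7)}), ProductSet(Naturals0, {-7/9, 6/83, 6*sqrt(7)}))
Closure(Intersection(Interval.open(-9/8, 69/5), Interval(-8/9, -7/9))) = Interval(-8/9, -7/9)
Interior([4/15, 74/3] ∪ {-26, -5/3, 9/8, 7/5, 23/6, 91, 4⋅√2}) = (4/15, 74/3)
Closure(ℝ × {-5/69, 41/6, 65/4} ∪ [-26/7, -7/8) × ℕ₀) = (ℝ × {-5/69, 41/6, 65/4}) ∪ ([-26/7, -7/8] × ℕ₀)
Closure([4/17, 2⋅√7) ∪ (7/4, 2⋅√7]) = [4/17, 2⋅√7]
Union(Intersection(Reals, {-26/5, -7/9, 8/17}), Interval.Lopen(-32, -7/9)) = Union({8/17}, Interval.Lopen(-32, -7/9))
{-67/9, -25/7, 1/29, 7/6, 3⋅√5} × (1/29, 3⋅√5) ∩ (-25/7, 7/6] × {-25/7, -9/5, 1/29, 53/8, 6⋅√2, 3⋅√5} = {1/29, 7/6} × {53/8}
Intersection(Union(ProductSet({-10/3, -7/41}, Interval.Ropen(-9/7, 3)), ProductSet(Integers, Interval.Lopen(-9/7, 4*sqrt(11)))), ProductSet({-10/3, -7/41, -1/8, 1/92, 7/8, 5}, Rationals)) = Union(ProductSet({5}, Intersection(Interval.Lopen(-9/7, 4*sqrt(11)), Rationals)), ProductSet({-10/3, -7/41}, Intersection(Interval.Ropen(-9/7, 3), Rationals)))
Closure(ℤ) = ℤ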